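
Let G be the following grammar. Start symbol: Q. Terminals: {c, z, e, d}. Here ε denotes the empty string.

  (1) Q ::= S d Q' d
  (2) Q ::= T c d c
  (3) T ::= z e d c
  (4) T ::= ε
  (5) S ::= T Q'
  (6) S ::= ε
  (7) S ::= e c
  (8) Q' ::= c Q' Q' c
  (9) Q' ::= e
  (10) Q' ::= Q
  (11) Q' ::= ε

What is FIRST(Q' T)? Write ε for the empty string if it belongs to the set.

{ε, c, d, e, z}

FIRST(T) = {ε, z}
FIRST(Q) = {c, d, e, z}  (via S d Q' d, T c d c)
FIRST(Q') = {ε, c, d, e, z}  (via Q)
FIRST(S) = {ε, c, d, e, z}  (via T Q')
FIRST(Q' T): take FIRST of each symbol in turn, carrying on past any symbol whose FIRST contains ε; result {ε, c, d, e, z}.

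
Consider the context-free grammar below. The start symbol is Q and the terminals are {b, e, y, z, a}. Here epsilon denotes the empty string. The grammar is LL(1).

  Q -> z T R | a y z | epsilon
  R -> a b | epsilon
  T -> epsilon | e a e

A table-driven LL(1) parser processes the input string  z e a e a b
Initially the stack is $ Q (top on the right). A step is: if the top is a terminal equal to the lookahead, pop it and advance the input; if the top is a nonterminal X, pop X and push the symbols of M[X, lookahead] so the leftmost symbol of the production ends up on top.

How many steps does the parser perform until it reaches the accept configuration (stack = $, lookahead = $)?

     Stack      Input          Action
  1  $ Q        z e a e a b $  expand Q -> z T R
  2  $ R T z    z e a e a b $  match z
  3  $ R T      e a e a b $    expand T -> e a e
  4  $ R e a e  e a e a b $    match e
  5  $ R e a    a e a b $      match a
  6  $ R e      e a b $        match e
  7  $ R        a b $          expand R -> a b
  8  $ b a      a b $          match a
  9  $ b        b $            match b
Accept reached after 9 steps.

9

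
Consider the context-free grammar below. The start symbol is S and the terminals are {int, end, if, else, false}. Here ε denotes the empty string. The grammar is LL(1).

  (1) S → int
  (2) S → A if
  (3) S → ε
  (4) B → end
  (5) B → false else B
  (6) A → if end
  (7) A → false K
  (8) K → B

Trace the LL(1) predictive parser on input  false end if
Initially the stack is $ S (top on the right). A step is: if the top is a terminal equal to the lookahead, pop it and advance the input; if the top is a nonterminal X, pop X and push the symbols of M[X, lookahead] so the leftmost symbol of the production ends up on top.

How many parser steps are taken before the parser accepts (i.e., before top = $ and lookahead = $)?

     Stack         Input           Action
  1  $ S           false end if $  expand S → A if
  2  $ if A        false end if $  expand A → false K
  3  $ if K false  false end if $  match false
  4  $ if K        end if $        expand K → B
  5  $ if B        end if $        expand B → end
  6  $ if end      end if $        match end
  7  $ if          if $            match if
Accept reached after 7 steps.

7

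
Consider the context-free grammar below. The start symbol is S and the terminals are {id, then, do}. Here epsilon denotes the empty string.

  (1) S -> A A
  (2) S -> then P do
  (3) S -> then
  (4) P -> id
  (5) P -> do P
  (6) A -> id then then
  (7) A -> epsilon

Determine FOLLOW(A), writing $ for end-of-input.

{$, id}

FIRST(P) = {do, id}
FIRST(A) = {epsilon, id}
FIRST(S) = {epsilon, id, then}  (via A A)
FOLLOW(S) includes $ since S is the start symbol.
FOLLOW(S): S appears on no right-hand side. Thus FOLLOW(S) = {$}.
FOLLOW(P): in S->then P do, P is followed by do with FIRST {do}; in P->do P, the suffix after P is empty (adds nothing new). Thus FOLLOW(P) = {do}.
FOLLOW(A): in S->A A (occurrence 1), A is followed by A with FIRST {epsilon, id}; in S->A A (occurrence 1), the suffix after A is nullable, so FOLLOW(A) ⊇ FOLLOW(S) = {$}; in S->A A (occurrence 2), the suffix after A is empty, so FOLLOW(A) ⊇ FOLLOW(S) = {$}. Thus FOLLOW(A) = {$, id}.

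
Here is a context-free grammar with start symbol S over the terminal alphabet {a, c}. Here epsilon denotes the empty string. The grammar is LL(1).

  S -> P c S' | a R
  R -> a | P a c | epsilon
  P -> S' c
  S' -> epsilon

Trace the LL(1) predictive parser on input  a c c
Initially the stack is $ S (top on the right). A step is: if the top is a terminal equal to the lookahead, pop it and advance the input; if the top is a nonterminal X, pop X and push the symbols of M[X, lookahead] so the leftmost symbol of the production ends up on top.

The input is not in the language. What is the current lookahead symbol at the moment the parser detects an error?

c

     Stack       Input    Action
  1  $ S         a c c $  expand S -> a R
  2  $ R a       a c c $  match a
  3  $ R         c c $    expand R -> P a c
  4  $ c a P     c c $    expand P -> S' c
  5  $ c a c S'  c c $    expand S' -> epsilon
  6  $ c a c     c c $    match c
  7  $ c a       c $      error: top is terminal a but lookahead is c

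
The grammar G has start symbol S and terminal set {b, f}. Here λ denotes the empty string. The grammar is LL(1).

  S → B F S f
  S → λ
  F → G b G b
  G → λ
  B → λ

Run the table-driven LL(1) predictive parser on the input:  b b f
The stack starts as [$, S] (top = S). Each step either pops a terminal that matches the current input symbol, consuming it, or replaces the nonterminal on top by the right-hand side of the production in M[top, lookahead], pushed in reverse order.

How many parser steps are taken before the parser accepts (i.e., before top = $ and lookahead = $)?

     Stack          Input    Action
  1  $ S            b b f $  expand S → B F S f
  2  $ f S F B      b b f $  expand B → λ
  3  $ f S F        b b f $  expand F → G b G b
  4  $ f S b G b G  b b f $  expand G → λ
  5  $ f S b G b    b b f $  match b
  6  $ f S b G      b f $    expand G → λ
  7  $ f S b        b f $    match b
  8  $ f S          f $      expand S → λ
  9  $ f            f $      match f
Accept reached after 9 steps.

9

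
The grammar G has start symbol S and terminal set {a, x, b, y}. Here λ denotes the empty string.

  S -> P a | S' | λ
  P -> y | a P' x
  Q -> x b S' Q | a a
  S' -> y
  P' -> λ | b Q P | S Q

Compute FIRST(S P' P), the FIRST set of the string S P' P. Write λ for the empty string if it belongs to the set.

{a, b, x, y}

FIRST(P) = {a, y}
FIRST(Q) = {a, x}
FIRST(S') = {y}
FIRST(S) = {λ, a, y}  (via P a, S')
FIRST(P') = {λ, a, b, x, y}  (via S Q)
FIRST(S P' P): take FIRST of each symbol in turn, carrying on past any symbol whose FIRST contains λ; result {a, b, x, y}.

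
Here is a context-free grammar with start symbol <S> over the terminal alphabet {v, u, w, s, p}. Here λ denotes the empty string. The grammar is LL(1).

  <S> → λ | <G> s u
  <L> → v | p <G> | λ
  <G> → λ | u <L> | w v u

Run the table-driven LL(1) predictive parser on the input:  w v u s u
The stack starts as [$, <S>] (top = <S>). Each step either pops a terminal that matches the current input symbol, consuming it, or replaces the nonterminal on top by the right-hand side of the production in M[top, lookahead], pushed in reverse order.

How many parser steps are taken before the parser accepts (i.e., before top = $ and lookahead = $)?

7

step 1: stack=$ <S>  input=w v u s u $  — expand <S> → <G> s u
step 2: stack=$ u s <G>  input=w v u s u $  — expand <G> → w v u
step 3: stack=$ u s u v w  input=w v u s u $  — match w
step 4: stack=$ u s u v  input=v u s u $  — match v
step 5: stack=$ u s u  input=u s u $  — match u
step 6: stack=$ u s  input=s u $  — match s
step 7: stack=$ u  input=u $  — match u
Accept reached after 7 steps.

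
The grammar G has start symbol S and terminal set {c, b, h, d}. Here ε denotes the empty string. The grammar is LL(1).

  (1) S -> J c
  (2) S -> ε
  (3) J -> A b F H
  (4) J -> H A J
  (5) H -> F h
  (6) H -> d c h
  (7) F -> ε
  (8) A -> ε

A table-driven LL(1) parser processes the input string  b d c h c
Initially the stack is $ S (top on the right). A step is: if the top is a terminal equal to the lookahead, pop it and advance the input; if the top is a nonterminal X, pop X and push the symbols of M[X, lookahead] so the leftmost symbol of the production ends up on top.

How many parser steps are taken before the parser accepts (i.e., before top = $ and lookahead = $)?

10

step 1: stack=$ S  input=b d c h c $  — expand S -> J c
step 2: stack=$ c J  input=b d c h c $  — expand J -> A b F H
step 3: stack=$ c H F b A  input=b d c h c $  — expand A -> ε
step 4: stack=$ c H F b  input=b d c h c $  — match b
step 5: stack=$ c H F  input=d c h c $  — expand F -> ε
step 6: stack=$ c H  input=d c h c $  — expand H -> d c h
step 7: stack=$ c h c d  input=d c h c $  — match d
step 8: stack=$ c h c  input=c h c $  — match c
step 9: stack=$ c h  input=h c $  — match h
step 10: stack=$ c  input=c $  — match c
Accept reached after 10 steps.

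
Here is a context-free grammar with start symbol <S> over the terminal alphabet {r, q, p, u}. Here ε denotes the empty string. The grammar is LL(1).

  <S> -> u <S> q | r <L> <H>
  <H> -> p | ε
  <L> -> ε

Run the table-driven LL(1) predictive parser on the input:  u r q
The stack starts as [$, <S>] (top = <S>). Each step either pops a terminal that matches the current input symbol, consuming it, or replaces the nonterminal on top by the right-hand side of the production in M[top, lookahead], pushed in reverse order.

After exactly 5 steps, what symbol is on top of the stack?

<H>

step 1: stack=$ <S>  input=u r q $  — expand <S> -> u <S> q
step 2: stack=$ q <S> u  input=u r q $  — match u
step 3: stack=$ q <S>  input=r q $  — expand <S> -> r <L> <H>
step 4: stack=$ q <H> <L> r  input=r q $  — match r
step 5: stack=$ q <H> <L>  input=q $  — expand <L> -> ε
Stack after step 5: $ q <H> (top = <H>).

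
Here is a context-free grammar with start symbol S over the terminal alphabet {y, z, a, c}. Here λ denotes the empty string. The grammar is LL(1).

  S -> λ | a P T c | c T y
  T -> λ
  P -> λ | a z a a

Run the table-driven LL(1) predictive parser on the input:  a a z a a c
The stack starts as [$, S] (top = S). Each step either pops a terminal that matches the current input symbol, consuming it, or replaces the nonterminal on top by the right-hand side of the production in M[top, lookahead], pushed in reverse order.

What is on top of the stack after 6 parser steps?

step 1: stack=$ S  input=a a z a a c $  — expand S -> a P T c
step 2: stack=$ c T P a  input=a a z a a c $  — match a
step 3: stack=$ c T P  input=a z a a c $  — expand P -> a z a a
step 4: stack=$ c T a a z a  input=a z a a c $  — match a
step 5: stack=$ c T a a z  input=z a a c $  — match z
step 6: stack=$ c T a a  input=a a c $  — match a
Stack after step 6: $ c T a (top = a).

a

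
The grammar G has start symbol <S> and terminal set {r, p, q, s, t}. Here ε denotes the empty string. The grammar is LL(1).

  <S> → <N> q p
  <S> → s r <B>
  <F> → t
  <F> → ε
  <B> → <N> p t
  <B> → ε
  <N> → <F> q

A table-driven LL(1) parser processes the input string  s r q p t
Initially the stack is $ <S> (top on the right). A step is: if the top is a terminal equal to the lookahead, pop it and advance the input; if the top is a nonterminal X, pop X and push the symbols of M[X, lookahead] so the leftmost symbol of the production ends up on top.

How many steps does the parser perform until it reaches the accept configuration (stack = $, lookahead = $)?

9

     Stack        Input        Action
  1  $ <S>        s r q p t $  expand <S> → s r <B>
  2  $ <B> r s    s r q p t $  match s
  3  $ <B> r      r q p t $    match r
  4  $ <B>        q p t $      expand <B> → <N> p t
  5  $ t p <N>    q p t $      expand <N> → <F> q
  6  $ t p q <F>  q p t $      expand <F> → ε
  7  $ t p q      q p t $      match q
  8  $ t p        p t $        match p
  9  $ t          t $          match t
Accept reached after 9 steps.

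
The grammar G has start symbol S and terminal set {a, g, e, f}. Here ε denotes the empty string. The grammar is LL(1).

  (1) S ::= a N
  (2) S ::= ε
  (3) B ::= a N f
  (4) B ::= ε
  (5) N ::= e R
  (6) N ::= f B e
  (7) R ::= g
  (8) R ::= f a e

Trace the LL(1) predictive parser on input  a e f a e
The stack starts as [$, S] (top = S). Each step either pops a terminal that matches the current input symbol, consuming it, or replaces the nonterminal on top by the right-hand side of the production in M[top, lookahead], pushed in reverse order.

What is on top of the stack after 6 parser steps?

a

step 1: stack=$ S  input=a e f a e $  — expand S ::= a N
step 2: stack=$ N a  input=a e f a e $  — match a
step 3: stack=$ N  input=e f a e $  — expand N ::= e R
step 4: stack=$ R e  input=e f a e $  — match e
step 5: stack=$ R  input=f a e $  — expand R ::= f a e
step 6: stack=$ e a f  input=f a e $  — match f
Stack after step 6: $ e a (top = a).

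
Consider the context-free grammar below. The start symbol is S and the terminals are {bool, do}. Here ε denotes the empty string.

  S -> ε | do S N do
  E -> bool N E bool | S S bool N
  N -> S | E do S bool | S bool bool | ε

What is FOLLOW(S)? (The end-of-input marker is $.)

{$, bool, do}

FIRST(S): from S->ε we get {ε}; from S->do S N do we get {do}. So FIRST(S) = {ε, do}.
FIRST(E): from E->bool N E bool we get {bool}; from E->S S bool N we get {bool, do}. So FIRST(E) = {bool, do}.
FIRST(N): from N->S we get {ε, do}; from N->E do S bool we get {bool, do}; from N->S bool bool we get {bool, do}; from N->ε we get {ε}. So FIRST(N) = {ε, bool, do}.
FOLLOW(S) includes $ since S is the start symbol.
FOLLOW(E): in E->bool N E bool, E is followed by bool with FIRST {bool}; in N->E do S bool, E is followed by do S bool with FIRST {do}. Thus FOLLOW(E) = {bool, do}.
FOLLOW(N): in S->do S N do, N is followed by do with FIRST {do}; in E->bool N E bool, N is followed by E bool with FIRST {bool, do}; in E->S S bool N, the suffix after N is empty, so FOLLOW(N) ⊇ FOLLOW(E) = {bool, do}. Thus FOLLOW(N) = {bool, do}.
FOLLOW(S): in S->do S N do, S is followed by N do with FIRST {bool, do}; in E->S S bool N (occurrence 1), S is followed by S bool N with FIRST {bool, do}; in E->S S bool N (occurrence 2), S is followed by bool N with FIRST {bool}; in N->S, the suffix after S is empty, so FOLLOW(S) ⊇ FOLLOW(N) = {bool, do}; in N->E do S bool, S is followed by bool with FIRST {bool}; in N->S bool bool, S is followed by bool bool with FIRST {bool}. Thus FOLLOW(S) = {$, bool, do}.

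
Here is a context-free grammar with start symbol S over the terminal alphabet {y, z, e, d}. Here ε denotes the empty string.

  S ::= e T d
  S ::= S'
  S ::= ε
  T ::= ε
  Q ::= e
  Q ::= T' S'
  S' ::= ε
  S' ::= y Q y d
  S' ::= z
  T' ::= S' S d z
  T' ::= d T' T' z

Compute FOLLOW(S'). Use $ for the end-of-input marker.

{$, d, e, y, z}

FIRST(T) = {ε}
FIRST(S') = {ε, y, z}
FIRST(S) = {ε, e, y, z}  (via S')
FIRST(T') = {d, e, y, z}  (via S' S d z)
FIRST(Q) = {d, e, y, z}  (via T' S')
FOLLOW(S) includes $ since S is the start symbol.
FOLLOW(S): in T'::=S' S d z, S is followed by d z with FIRST {d}. Thus FOLLOW(S) = {$, d}.
FOLLOW(T): in S::=e T d, T is followed by d with FIRST {d}. Thus FOLLOW(T) = {d}.
FOLLOW(Q): in S'::=y Q y d, Q is followed by y d with FIRST {y}. Thus FOLLOW(Q) = {y}.
FOLLOW(S'): in S::=S', the suffix after S' is empty, so FOLLOW(S') ⊇ FOLLOW(S) = {$, d}; in Q::=T' S', the suffix after S' is empty, so FOLLOW(S') ⊇ FOLLOW(Q) = {y}; in T'::=S' S d z, S' is followed by S d z with FIRST {d, e, y, z}. Thus FOLLOW(S') = {$, d, e, y, z}.
FOLLOW(T'): in Q::=T' S', T' is followed by S' with FIRST {ε, y, z}; in Q::=T' S', the suffix after T' is nullable, so FOLLOW(T') ⊇ FOLLOW(Q) = {y}; in T'::=d T' T' z (occurrence 1), T' is followed by T' z with FIRST {d, e, y, z}; in T'::=d T' T' z (occurrence 2), T' is followed by z with FIRST {z}. Thus FOLLOW(T') = {d, e, y, z}.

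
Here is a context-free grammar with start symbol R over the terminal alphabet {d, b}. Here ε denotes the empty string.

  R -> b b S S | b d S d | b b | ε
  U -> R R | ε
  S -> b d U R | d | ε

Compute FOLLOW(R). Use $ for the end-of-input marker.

FIRST(R): from R->b b S S we get {b}; from R->b d S d we get {b}; from R->b b we get {b}; from R->ε we get {ε}. So FIRST(R) = {ε, b}.
FIRST(S): from S->b d U R we get {b}; from S->d we get {d}; from S->ε we get {ε}. So FIRST(S) = {ε, b, d}.
FIRST(U): from U->R R we get {ε, b}; from U->ε we get {ε}. So FIRST(U) = {ε, b}.
FOLLOW(R) includes $ since R is the start symbol.
FOLLOW(R): in U->R R (occurrence 1), R is followed by R with FIRST {ε, b}; in U->R R (occurrence 1), the suffix after R is nullable, so FOLLOW(R) ⊇ FOLLOW(U) = {$, b, d}; in U->R R (occurrence 2), the suffix after R is empty, so FOLLOW(R) ⊇ FOLLOW(U) = {$, b, d}; in S->b d U R, the suffix after R is empty, so FOLLOW(R) ⊇ FOLLOW(S) = {$, b, d}. Thus FOLLOW(R) = {$, b, d}.
FOLLOW(S): in R->b b S S (occurrence 1), S is followed by S with FIRST {ε, b, d}; in R->b b S S (occurrence 1), the suffix after S is nullable, so FOLLOW(S) ⊇ FOLLOW(R) = {$, b, d}; in R->b b S S (occurrence 2), the suffix after S is empty, so FOLLOW(S) ⊇ FOLLOW(R) = {$, b, d}; in R->b d S d, S is followed by d with FIRST {d}. Thus FOLLOW(S) = {$, b, d}.
FOLLOW(U): in S->b d U R, U is followed by R with FIRST {ε, b}; in S->b d U R, the suffix after U is nullable, so FOLLOW(U) ⊇ FOLLOW(S) = {$, b, d}. Thus FOLLOW(U) = {$, b, d}.

{$, b, d}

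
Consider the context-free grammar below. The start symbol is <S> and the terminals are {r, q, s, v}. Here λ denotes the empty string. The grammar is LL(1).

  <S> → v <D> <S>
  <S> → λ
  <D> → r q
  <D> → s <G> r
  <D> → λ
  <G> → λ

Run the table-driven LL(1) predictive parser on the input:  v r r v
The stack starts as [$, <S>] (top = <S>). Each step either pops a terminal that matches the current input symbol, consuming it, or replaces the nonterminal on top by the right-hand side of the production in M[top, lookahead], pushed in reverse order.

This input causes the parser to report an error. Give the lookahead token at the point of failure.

     Stack        Input      Action
  1  $ <S>        v r r v $  expand <S> → v <D> <S>
  2  $ <S> <D> v  v r r v $  match v
  3  $ <S> <D>    r r v $    expand <D> → r q
  4  $ <S> q r    r r v $    match r
  5  $ <S> q      r v $      error: top is terminal q but lookahead is r

r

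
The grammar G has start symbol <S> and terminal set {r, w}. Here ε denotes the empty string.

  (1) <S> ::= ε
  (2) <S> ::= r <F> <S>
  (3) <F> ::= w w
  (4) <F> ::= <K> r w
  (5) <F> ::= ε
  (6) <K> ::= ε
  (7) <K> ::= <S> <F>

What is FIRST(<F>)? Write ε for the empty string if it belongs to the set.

FIRST(<S>) = {ε, r}
FIRST(<F>) = {ε, r, w}  (via <K> r w)
FIRST(<K>) = {ε, r, w}  (via <S> <F>)

{ε, r, w}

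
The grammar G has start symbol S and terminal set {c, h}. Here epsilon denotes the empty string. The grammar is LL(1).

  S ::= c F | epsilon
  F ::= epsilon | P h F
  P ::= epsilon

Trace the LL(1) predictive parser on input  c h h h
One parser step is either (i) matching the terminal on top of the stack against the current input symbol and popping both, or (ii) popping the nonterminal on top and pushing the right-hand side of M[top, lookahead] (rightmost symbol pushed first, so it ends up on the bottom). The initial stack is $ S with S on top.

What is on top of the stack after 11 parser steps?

F

step 1: stack=$ S  input=c h h h $  — expand S ::= c F
step 2: stack=$ F c  input=c h h h $  — match c
step 3: stack=$ F  input=h h h $  — expand F ::= P h F
step 4: stack=$ F h P  input=h h h $  — expand P ::= epsilon
step 5: stack=$ F h  input=h h h $  — match h
step 6: stack=$ F  input=h h $  — expand F ::= P h F
step 7: stack=$ F h P  input=h h $  — expand P ::= epsilon
step 8: stack=$ F h  input=h h $  — match h
step 9: stack=$ F  input=h $  — expand F ::= P h F
step 10: stack=$ F h P  input=h $  — expand P ::= epsilon
step 11: stack=$ F h  input=h $  — match h
Stack after step 11: $ F (top = F).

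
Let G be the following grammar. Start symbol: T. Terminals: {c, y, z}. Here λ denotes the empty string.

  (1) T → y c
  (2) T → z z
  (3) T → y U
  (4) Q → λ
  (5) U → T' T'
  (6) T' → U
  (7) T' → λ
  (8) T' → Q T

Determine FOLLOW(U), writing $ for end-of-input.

{$, y, z}

FIRST(T) = {y, z}
FIRST(Q) = {λ}
FIRST(U) = {λ, y, z}  (via T' T')
FIRST(T') = {λ, y, z}  (via U, Q T)
FOLLOW(T) includes $ since T is the start symbol.
FOLLOW(Q): in T'→Q T, Q is followed by T with FIRST {y, z}. Thus FOLLOW(Q) = {y, z}.
FOLLOW(T): in T'→Q T, the suffix after T is empty, so FOLLOW(T) ⊇ FOLLOW(T') = {$, y, z}. Thus FOLLOW(T) = {$, y, z}.
FOLLOW(U): in T→y U, the suffix after U is empty, so FOLLOW(U) ⊇ FOLLOW(T) = {$, y, z}; in T'→U, the suffix after U is empty, so FOLLOW(U) ⊇ FOLLOW(T') = {$, y, z}. Thus FOLLOW(U) = {$, y, z}.
FOLLOW(T'): in U→T' T' (occurrence 1), T' is followed by T' with FIRST {λ, y, z}; in U→T' T' (occurrence 1), the suffix after T' is nullable, so FOLLOW(T') ⊇ FOLLOW(U) = {$, y, z}; in U→T' T' (occurrence 2), the suffix after T' is empty, so FOLLOW(T') ⊇ FOLLOW(U) = {$, y, z}. Thus FOLLOW(T') = {$, y, z}.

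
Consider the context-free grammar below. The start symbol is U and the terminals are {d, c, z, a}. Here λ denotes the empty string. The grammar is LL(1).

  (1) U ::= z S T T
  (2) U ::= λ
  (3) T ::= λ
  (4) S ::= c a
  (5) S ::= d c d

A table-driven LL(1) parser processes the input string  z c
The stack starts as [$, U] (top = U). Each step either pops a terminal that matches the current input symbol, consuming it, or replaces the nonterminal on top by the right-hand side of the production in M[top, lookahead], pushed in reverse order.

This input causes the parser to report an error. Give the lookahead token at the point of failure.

step 1: stack=$ U  input=z c $  — expand U ::= z S T T
step 2: stack=$ T T S z  input=z c $  — match z
step 3: stack=$ T T S  input=c $  — expand S ::= c a
step 4: stack=$ T T a c  input=c $  — match c
step 5: stack=$ T T a  input=$  — error: top is terminal a but lookahead is $

$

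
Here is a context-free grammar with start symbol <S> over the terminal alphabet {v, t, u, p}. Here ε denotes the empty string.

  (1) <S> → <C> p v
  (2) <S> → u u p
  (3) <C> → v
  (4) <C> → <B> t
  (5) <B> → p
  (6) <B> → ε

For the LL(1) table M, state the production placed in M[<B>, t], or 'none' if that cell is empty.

<B> → ε

FIRST(<B>): from <B>→p we get {p}; from <B>→ε we get {ε}. So FIRST(<B>) = {ε, p}.
FIRST(<C>): from <C>→v we get {v}; from <C>→<B> t we get {p, t}. So FIRST(<C>) = {p, t, v}.
FIRST(<S>): from <S>→<C> p v we get {p, t, v}; from <S>→u u p we get {u}. So FIRST(<S>) = {p, t, u, v}.
FOLLOW(<S>) includes $ since <S> is the start symbol.
FOLLOW(<B>): in <C>→<B> t, <B> is followed by t with FIRST {t}. Thus FOLLOW(<B>) = {t}.
For <B> → p: FIRST(p) = {p}, so it goes in M[<B>, t] for t ∈ {p}.
For <B> → ε: FIRST(ε) = {ε}, so it goes in M[<B>, t] for t ∈ {}; since ε ∈ FIRST, also for every t ∈ FOLLOW(<B>) = {t}.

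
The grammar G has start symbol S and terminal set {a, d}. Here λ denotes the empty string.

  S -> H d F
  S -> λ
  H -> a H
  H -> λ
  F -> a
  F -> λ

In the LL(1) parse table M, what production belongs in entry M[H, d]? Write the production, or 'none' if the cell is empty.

H -> λ

FIRST(H) = {λ, a}
FIRST(F) = {λ, a}
FIRST(S) = {λ, a, d}  (via H d F)
FOLLOW(S) includes $ since S is the start symbol.
FOLLOW(H): in S->H d F, H is followed by d F with FIRST {d}; in H->a H, the suffix after H is empty (adds nothing new). Thus FOLLOW(H) = {d}.
For H -> a H: FIRST(a H) = {a}, so it goes in M[H, t] for t ∈ {a}.
For H -> λ: FIRST(λ) = {λ}, so it goes in M[H, t] for t ∈ {}; since λ ∈ FIRST, also for every t ∈ FOLLOW(H) = {d}.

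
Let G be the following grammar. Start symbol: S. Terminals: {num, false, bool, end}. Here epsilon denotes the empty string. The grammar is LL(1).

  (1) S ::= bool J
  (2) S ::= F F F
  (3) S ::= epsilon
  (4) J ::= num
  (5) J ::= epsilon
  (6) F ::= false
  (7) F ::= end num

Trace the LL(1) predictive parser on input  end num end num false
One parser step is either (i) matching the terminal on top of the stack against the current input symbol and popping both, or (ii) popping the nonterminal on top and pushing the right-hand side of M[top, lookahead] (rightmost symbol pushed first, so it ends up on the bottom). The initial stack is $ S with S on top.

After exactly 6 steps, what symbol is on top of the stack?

step 1: stack=$ S  input=end num end num false $  — expand S ::= F F F
step 2: stack=$ F F F  input=end num end num false $  — expand F ::= end num
step 3: stack=$ F F num end  input=end num end num false $  — match end
step 4: stack=$ F F num  input=num end num false $  — match num
step 5: stack=$ F F  input=end num false $  — expand F ::= end num
step 6: stack=$ F num end  input=end num false $  — match end
Stack after step 6: $ F num (top = num).

num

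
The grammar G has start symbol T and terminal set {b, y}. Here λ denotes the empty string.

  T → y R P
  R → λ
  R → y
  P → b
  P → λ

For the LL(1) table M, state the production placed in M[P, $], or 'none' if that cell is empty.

FIRST(T): from T→y R P we get {y}. So FIRST(T) = {y}.
FIRST(R): from R→λ we get {λ}; from R→y we get {y}. So FIRST(R) = {λ, y}.
FIRST(P): from P→b we get {b}; from P→λ we get {λ}. So FIRST(P) = {λ, b}.
FOLLOW(T) includes $ since T is the start symbol.
FOLLOW(T): T appears on no right-hand side. Thus FOLLOW(T) = {$}.
FOLLOW(P): in T→y R P, the suffix after P is empty, so FOLLOW(P) ⊇ FOLLOW(T) = {$}. Thus FOLLOW(P) = {$}.
For P → b: FIRST(b) = {b}, so it goes in M[P, t] for t ∈ {b}.
For P → λ: FIRST(λ) = {λ}, so it goes in M[P, t] for t ∈ {}; since λ ∈ FIRST, also for every t ∈ FOLLOW(P) = {$}.

P → λ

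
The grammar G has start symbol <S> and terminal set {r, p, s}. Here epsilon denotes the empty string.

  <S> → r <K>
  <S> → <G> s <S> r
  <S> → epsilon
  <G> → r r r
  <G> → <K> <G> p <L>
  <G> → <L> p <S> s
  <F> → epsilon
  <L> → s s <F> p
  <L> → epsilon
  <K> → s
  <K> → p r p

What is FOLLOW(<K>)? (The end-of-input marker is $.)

FIRST(<F>) = {epsilon}
FIRST(<L>) = {epsilon, s}
FIRST(<K>) = {p, s}
FIRST(<G>) = {p, r, s}  (via <K> <G> p <L>, <L> p <S> s)
FIRST(<S>) = {epsilon, p, r, s}  (via <G> s <S> r)
FOLLOW(<S>) includes $ since <S> is the start symbol.
FOLLOW(<S>): in <S>→<G> s <S> r, <S> is followed by r with FIRST {r}; in <G>→<L> p <S> s, <S> is followed by s with FIRST {s}. Thus FOLLOW(<S>) = {$, r, s}.
FOLLOW(<G>): in <S>→<G> s <S> r, <G> is followed by s <S> r with FIRST {s}; in <G>→<K> <G> p <L>, <G> is followed by p <L> with FIRST {p}. Thus FOLLOW(<G>) = {p, s}.
FOLLOW(<F>): in <L>→s s <F> p, <F> is followed by p with FIRST {p}. Thus FOLLOW(<F>) = {p}.
FOLLOW(<L>): in <G>→<K> <G> p <L>, the suffix after <L> is empty, so FOLLOW(<L>) ⊇ FOLLOW(<G>) = {p, s}; in <G>→<L> p <S> s, <L> is followed by p <S> s with FIRST {p}. Thus FOLLOW(<L>) = {p, s}.
FOLLOW(<K>): in <S>→r <K>, the suffix after <K> is empty, so FOLLOW(<K>) ⊇ FOLLOW(<S>) = {$, r, s}; in <G>→<K> <G> p <L>, <K> is followed by <G> p <L> with FIRST {p, r, s}. Thus FOLLOW(<K>) = {$, p, r, s}.

{$, p, r, s}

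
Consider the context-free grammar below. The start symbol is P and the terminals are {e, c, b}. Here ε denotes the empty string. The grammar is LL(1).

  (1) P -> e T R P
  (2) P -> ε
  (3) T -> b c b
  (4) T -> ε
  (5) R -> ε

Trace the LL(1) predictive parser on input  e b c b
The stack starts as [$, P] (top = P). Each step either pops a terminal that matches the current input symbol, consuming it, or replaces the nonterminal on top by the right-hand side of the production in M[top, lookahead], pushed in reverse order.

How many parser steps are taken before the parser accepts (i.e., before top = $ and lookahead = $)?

8

     Stack        Input      Action
  1  $ P          e b c b $  expand P -> e T R P
  2  $ P R T e    e b c b $  match e
  3  $ P R T      b c b $    expand T -> b c b
  4  $ P R b c b  b c b $    match b
  5  $ P R b c    c b $      match c
  6  $ P R b      b $        match b
  7  $ P R        $          expand R -> ε
  8  $ P          $          expand P -> ε
Accept reached after 8 steps.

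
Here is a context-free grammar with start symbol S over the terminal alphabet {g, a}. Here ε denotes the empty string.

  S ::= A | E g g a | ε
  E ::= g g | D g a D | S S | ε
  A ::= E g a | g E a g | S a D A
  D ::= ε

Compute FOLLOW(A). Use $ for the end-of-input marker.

FIRST(D) = {ε}
FIRST(S) = {ε, a, g}  (via A, E g g a)
FIRST(E) = {ε, a, g}  (via D g a D, S S)
FIRST(A) = {a, g}  (via E g a, S a D A)
FOLLOW(S) includes $ since S is the start symbol.
FOLLOW(E): in S::=E g g a, E is followed by g g a with FIRST {g}; in A::=E g a, E is followed by g a with FIRST {g}; in A::=g E a g, E is followed by a g with FIRST {a}. Thus FOLLOW(E) = {a, g}.
FOLLOW(S): in E::=S S (occurrence 1), S is followed by S with FIRST {ε, a, g}; in E::=S S (occurrence 1), the suffix after S is nullable, so FOLLOW(S) ⊇ FOLLOW(E) = {a, g}; in E::=S S (occurrence 2), the suffix after S is empty, so FOLLOW(S) ⊇ FOLLOW(E) = {a, g}; in A::=S a D A, S is followed by a D A with FIRST {a}. Thus FOLLOW(S) = {$, a, g}.
FOLLOW(A): in S::=A, the suffix after A is empty, so FOLLOW(A) ⊇ FOLLOW(S) = {$, a, g}; in A::=S a D A, the suffix after A is empty (adds nothing new). Thus FOLLOW(A) = {$, a, g}.
FOLLOW(D): in E::=D g a D (occurrence 1), D is followed by g a D with FIRST {g}; in E::=D g a D (occurrence 2), the suffix after D is empty, so FOLLOW(D) ⊇ FOLLOW(E) = {a, g}; in A::=S a D A, D is followed by A with FIRST {a, g}. Thus FOLLOW(D) = {a, g}.

{$, a, g}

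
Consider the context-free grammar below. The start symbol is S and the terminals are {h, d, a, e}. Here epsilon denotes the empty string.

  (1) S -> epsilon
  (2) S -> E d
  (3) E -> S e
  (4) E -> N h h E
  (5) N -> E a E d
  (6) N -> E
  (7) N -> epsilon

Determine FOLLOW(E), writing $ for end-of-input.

{a, d, h}

FIRST(S): from S->epsilon we get {epsilon}; from S->E d we get {e, h}. So FIRST(S) = {epsilon, e, h}.
FIRST(E): from E->S e we get {e, h}; from E->N h h E we get {e, h}. So FIRST(E) = {e, h}.
FIRST(N): from N->E a E d we get {e, h}; from N->E we get {e, h}; from N->epsilon we get {epsilon}. So FIRST(N) = {epsilon, e, h}.
FOLLOW(S) includes $ since S is the start symbol.
FOLLOW(S): in E->S e, S is followed by e with FIRST {e}. Thus FOLLOW(S) = {$, e}.
FOLLOW(N): in E->N h h E, N is followed by h h E with FIRST {h}. Thus FOLLOW(N) = {h}.
FOLLOW(E): in S->E d, E is followed by d with FIRST {d}; in E->N h h E, the suffix after E is empty (adds nothing new); in N->E a E d (occurrence 1), E is followed by a E d with FIRST {a}; in N->E a E d (occurrence 2), E is followed by d with FIRST {d}; in N->E, the suffix after E is empty, so FOLLOW(E) ⊇ FOLLOW(N) = {h}. Thus FOLLOW(E) = {a, d, h}.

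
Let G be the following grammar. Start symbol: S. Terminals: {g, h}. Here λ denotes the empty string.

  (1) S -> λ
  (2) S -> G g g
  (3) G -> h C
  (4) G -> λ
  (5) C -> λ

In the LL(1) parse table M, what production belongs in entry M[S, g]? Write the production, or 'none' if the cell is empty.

S -> G g g

FIRST(G) = {λ, h}
FIRST(C) = {λ}
FIRST(S) = {λ, g, h}  (via G g g)
FOLLOW(S) includes $ since S is the start symbol.
FOLLOW(S): S appears on no right-hand side. Thus FOLLOW(S) = {$}.
For S -> λ: FIRST(λ) = {λ}, so it goes in M[S, t] for t ∈ {}; since λ ∈ FIRST, also for every t ∈ FOLLOW(S) = {$}.
For S -> G g g: FIRST(G g g) = {g, h}, so it goes in M[S, t] for t ∈ {g, h}.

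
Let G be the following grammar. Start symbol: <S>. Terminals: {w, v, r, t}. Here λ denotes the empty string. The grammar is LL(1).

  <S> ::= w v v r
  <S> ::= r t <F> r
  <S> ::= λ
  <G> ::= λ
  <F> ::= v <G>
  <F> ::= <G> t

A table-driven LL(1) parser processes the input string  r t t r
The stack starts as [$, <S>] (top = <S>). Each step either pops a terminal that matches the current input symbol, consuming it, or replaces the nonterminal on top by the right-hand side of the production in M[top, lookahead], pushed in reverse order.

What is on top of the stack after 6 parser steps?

     Stack        Input      Action
  1  $ <S>        r t t r $  expand <S> ::= r t <F> r
  2  $ r <F> t r  r t t r $  match r
  3  $ r <F> t    t t r $    match t
  4  $ r <F>      t r $      expand <F> ::= <G> t
  5  $ r t <G>    t r $      expand <G> ::= λ
  6  $ r t        t r $      match t
Stack after step 6: $ r (top = r).

r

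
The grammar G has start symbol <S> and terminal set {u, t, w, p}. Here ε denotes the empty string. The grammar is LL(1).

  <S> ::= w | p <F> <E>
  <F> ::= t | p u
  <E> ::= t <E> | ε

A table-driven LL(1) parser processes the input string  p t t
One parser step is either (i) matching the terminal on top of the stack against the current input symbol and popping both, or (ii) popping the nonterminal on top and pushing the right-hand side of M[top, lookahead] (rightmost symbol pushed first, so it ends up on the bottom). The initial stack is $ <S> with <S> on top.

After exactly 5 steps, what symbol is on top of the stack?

t

step 1: stack=$ <S>  input=p t t $  — expand <S> ::= p <F> <E>
step 2: stack=$ <E> <F> p  input=p t t $  — match p
step 3: stack=$ <E> <F>  input=t t $  — expand <F> ::= t
step 4: stack=$ <E> t  input=t t $  — match t
step 5: stack=$ <E>  input=t $  — expand <E> ::= t <E>
Stack after step 5: $ <E> t (top = t).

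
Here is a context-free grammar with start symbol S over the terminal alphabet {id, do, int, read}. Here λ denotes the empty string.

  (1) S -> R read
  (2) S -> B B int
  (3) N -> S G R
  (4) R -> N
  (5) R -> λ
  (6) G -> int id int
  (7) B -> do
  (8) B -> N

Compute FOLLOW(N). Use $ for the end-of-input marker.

{do, int, read}

FIRST(G): from G->int id int we get {int}. So FIRST(G) = {int}.
FIRST(S): from S->R read we get {do, read}; from S->B B int we get {do, read}. So FIRST(S) = {do, read}.
FIRST(N): from N->S G R we get {do, read}. So FIRST(N) = {do, read}.
FIRST(R): from R->N we get {do, read}; from R->λ we get {λ}. So FIRST(R) = {λ, do, read}.
FIRST(B): from B->do we get {do}; from B->N we get {do, read}. So FIRST(B) = {do, read}.
FOLLOW(S) includes $ since S is the start symbol.
FOLLOW(S): in N->S G R, S is followed by G R with FIRST {int}. Thus FOLLOW(S) = {$, int}.
FOLLOW(B): in S->B B int (occurrence 1), B is followed by B int with FIRST {do, read}; in S->B B int (occurrence 2), B is followed by int with FIRST {int}. Thus FOLLOW(B) = {do, int, read}.
FOLLOW(N): in R->N, the suffix after N is empty, so FOLLOW(N) ⊇ FOLLOW(R) = {do, int, read}; in B->N, the suffix after N is empty, so FOLLOW(N) ⊇ FOLLOW(B) = {do, int, read}. Thus FOLLOW(N) = {do, int, read}.
FOLLOW(R): in S->R read, R is followed by read with FIRST {read}; in N->S G R, the suffix after R is empty, so FOLLOW(R) ⊇ FOLLOW(N) = {do, int, read}. Thus FOLLOW(R) = {do, int, read}.
FOLLOW(G): in N->S G R, G is followed by R with FIRST {λ, do, read}; in N->S G R, the suffix after G is nullable, so FOLLOW(G) ⊇ FOLLOW(N) = {do, int, read}. Thus FOLLOW(G) = {do, int, read}.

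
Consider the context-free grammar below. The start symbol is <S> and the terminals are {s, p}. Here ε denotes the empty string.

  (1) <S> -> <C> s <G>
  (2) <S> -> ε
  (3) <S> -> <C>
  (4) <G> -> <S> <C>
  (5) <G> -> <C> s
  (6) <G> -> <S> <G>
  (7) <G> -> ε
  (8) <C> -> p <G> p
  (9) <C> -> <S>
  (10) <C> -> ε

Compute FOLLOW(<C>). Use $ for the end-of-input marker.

{$, p, s}

FIRST(<S>) = {ε, p, s}  (via <C> s <G>, <C>)
FIRST(<C>) = {ε, p, s}  (via <S>)
FIRST(<G>) = {ε, p, s}  (via <S> <C>, <C> s, <S> <G>)
FOLLOW(<S>) includes $ since <S> is the start symbol.
FOLLOW(<S>): in <G>-><S> <C>, <S> is followed by <C> with FIRST {ε, p, s}; in <G>-><S> <C>, the suffix after <S> is nullable, so FOLLOW(<S>) ⊇ FOLLOW(<G>) = {$, p, s}; in <G>-><S> <G>, <S> is followed by <G> with FIRST {ε, p, s}; in <G>-><S> <G>, the suffix after <S> is nullable, so FOLLOW(<S>) ⊇ FOLLOW(<G>) = {$, p, s}; in <C>-><S>, the suffix after <S> is empty, so FOLLOW(<S>) ⊇ FOLLOW(<C>) = {$, p, s}. Thus FOLLOW(<S>) = {$, p, s}.
FOLLOW(<G>): in <S>-><C> s <G>, the suffix after <G> is empty, so FOLLOW(<G>) ⊇ FOLLOW(<S>) = {$, p, s}; in <G>-><S> <G>, the suffix after <G> is empty (adds nothing new); in <C>->p <G> p, <G> is followed by p with FIRST {p}. Thus FOLLOW(<G>) = {$, p, s}.
FOLLOW(<C>): in <S>-><C> s <G>, <C> is followed by s <G> with FIRST {s}; in <S>-><C>, the suffix after <C> is empty, so FOLLOW(<C>) ⊇ FOLLOW(<S>) = {$, p, s}; in <G>-><S> <C>, the suffix after <C> is empty, so FOLLOW(<C>) ⊇ FOLLOW(<G>) = {$, p, s}; in <G>-><C> s, <C> is followed by s with FIRST {s}. Thus FOLLOW(<C>) = {$, p, s}.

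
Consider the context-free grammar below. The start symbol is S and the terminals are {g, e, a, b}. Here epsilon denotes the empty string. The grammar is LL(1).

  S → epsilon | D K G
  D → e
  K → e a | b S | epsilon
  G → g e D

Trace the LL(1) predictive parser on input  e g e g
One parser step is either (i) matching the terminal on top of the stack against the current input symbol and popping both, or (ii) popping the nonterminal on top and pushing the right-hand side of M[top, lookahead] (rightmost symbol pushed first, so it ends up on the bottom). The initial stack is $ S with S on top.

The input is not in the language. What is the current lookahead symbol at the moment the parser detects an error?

     Stack    Input      Action
  1  $ S      e g e g $  expand S → D K G
  2  $ G K D  e g e g $  expand D → e
  3  $ G K e  e g e g $  match e
  4  $ G K    g e g $    expand K → epsilon
  5  $ G      g e g $    expand G → g e D
  6  $ D e g  g e g $    match g
  7  $ D e    e g $      match e
  8  $ D      g $        error: M[D, g] is empty

g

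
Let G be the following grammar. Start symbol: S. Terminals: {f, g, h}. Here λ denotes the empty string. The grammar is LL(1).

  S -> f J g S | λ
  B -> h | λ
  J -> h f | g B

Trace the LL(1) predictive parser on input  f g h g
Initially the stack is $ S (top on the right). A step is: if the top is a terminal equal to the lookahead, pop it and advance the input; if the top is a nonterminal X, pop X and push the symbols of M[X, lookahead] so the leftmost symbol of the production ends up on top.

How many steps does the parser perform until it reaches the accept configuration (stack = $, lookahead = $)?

     Stack      Input      Action
  1  $ S        f g h g $  expand S -> f J g S
  2  $ S g J f  f g h g $  match f
  3  $ S g J    g h g $    expand J -> g B
  4  $ S g B g  g h g $    match g
  5  $ S g B    h g $      expand B -> h
  6  $ S g h    h g $      match h
  7  $ S g      g $        match g
  8  $ S        $          expand S -> λ
Accept reached after 8 steps.

8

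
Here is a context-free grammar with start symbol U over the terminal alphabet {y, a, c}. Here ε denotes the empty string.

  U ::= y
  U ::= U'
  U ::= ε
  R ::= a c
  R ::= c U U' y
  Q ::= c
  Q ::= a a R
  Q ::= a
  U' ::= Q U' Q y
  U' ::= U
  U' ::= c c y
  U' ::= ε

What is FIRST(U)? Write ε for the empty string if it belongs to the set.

FIRST(R): from R::=a c we get {a}; from R::=c U U' y we get {c}. So FIRST(R) = {a, c}.
FIRST(Q): from Q::=c we get {c}; from Q::=a a R we get {a}; from Q::=a we get {a}. So FIRST(Q) = {a, c}.
FIRST(U): from U::=y we get {y}; from U::=U' we get {ε, a, c, y}; from U::=ε we get {ε}. So FIRST(U) = {ε, a, c, y}.
FIRST(U'): from U'::=Q U' Q y we get {a, c}; from U'::=U we get {ε, a, c, y}; from U'::=c c y we get {c}; from U'::=ε we get {ε}. So FIRST(U') = {ε, a, c, y}.

{ε, a, c, y}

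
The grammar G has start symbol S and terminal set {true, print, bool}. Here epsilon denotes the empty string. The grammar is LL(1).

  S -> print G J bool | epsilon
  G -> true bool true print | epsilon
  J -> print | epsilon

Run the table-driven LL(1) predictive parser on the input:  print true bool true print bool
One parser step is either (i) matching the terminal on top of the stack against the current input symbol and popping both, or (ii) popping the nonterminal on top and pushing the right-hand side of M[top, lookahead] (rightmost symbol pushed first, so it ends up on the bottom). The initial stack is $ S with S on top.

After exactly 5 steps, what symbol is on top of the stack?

true

step 1: stack=$ S  input=print true bool true print bool $  — expand S -> print G J bool
step 2: stack=$ bool J G print  input=print true bool true print bool $  — match print
step 3: stack=$ bool J G  input=true bool true print bool $  — expand G -> true bool true print
step 4: stack=$ bool J print true bool true  input=true bool true print bool $  — match true
step 5: stack=$ bool J print true bool  input=bool true print bool $  — match bool
Stack after step 5: $ bool J print true (top = true).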